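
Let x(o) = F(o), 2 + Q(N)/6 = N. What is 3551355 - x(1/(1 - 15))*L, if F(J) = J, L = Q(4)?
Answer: 24859491/7 ≈ 3.5514e+6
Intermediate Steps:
Q(N) = -12 + 6*N
L = 12 (L = -12 + 6*4 = -12 + 24 = 12)
x(o) = o
3551355 - x(1/(1 - 15))*L = 3551355 - 12/(1 - 15) = 3551355 - 12/(-14) = 3551355 - (-1)*12/14 = 3551355 - 1*(-6/7) = 3551355 + 6/7 = 24859491/7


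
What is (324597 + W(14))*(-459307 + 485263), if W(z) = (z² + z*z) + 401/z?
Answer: 8436157938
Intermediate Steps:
W(z) = 2*z² + 401/z (W(z) = (z² + z²) + 401/z = 2*z² + 401/z)
(324597 + W(14))*(-459307 + 485263) = (324597 + (401 + 2*14³)/14)*(-459307 + 485263) = (324597 + (401 + 2*2744)/14)*25956 = (324597 + (401 + 5488)/14)*25956 = (324597 + (1/14)*5889)*25956 = (324597 + 5889/14)*25956 = (4550247/14)*25956 = 8436157938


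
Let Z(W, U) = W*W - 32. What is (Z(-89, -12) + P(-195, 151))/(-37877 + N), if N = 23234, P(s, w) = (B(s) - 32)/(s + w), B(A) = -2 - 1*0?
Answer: -173575/322146 ≈ -0.53881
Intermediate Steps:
B(A) = -2 (B(A) = -2 + 0 = -2)
P(s, w) = -34/(s + w) (P(s, w) = (-2 - 32)/(s + w) = -34/(s + w))
Z(W, U) = -32 + W² (Z(W, U) = W² - 32 = -32 + W²)
(Z(-89, -12) + P(-195, 151))/(-37877 + N) = ((-32 + (-89)²) - 34/(-195 + 151))/(-37877 + 23234) = ((-32 + 7921) - 34/(-44))/(-14643) = (7889 - 34*(-1/44))*(-1/14643) = (7889 + 17/22)*(-1/14643) = (173575/22)*(-1/14643) = -173575/322146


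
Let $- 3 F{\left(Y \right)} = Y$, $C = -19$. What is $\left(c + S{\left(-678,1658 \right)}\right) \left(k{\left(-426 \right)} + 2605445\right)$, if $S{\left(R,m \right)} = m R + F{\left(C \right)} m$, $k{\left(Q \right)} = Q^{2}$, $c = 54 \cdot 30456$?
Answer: $\frac{4439570726842}{3} \approx 1.4799 \cdot 10^{12}$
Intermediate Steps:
$F{\left(Y \right)} = - \frac{Y}{3}$
$c = 1644624$
$S{\left(R,m \right)} = \frac{19 m}{3} + R m$ ($S{\left(R,m \right)} = m R + \left(- \frac{1}{3}\right) \left(-19\right) m = R m + \frac{19 m}{3} = \frac{19 m}{3} + R m$)
$\left(c + S{\left(-678,1658 \right)}\right) \left(k{\left(-426 \right)} + 2605445\right) = \left(1644624 + \frac{1}{3} \cdot 1658 \left(19 + 3 \left(-678\right)\right)\right) \left(\left(-426\right)^{2} + 2605445\right) = \left(1644624 + \frac{1}{3} \cdot 1658 \left(19 - 2034\right)\right) \left(181476 + 2605445\right) = \left(1644624 + \frac{1}{3} \cdot 1658 \left(-2015\right)\right) 2786921 = \left(1644624 - \frac{3340870}{3}\right) 2786921 = \frac{1593002}{3} \cdot 2786921 = \frac{4439570726842}{3}$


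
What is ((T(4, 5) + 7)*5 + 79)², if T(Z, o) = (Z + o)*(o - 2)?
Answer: 62001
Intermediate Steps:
T(Z, o) = (-2 + o)*(Z + o) (T(Z, o) = (Z + o)*(-2 + o) = (-2 + o)*(Z + o))
((T(4, 5) + 7)*5 + 79)² = (((5² - 2*4 - 2*5 + 4*5) + 7)*5 + 79)² = (((25 - 8 - 10 + 20) + 7)*5 + 79)² = ((27 + 7)*5 + 79)² = (34*5 + 79)² = (170 + 79)² = 249² = 62001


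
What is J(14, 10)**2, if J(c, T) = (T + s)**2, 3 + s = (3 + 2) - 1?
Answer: 14641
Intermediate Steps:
s = 1 (s = -3 + ((3 + 2) - 1) = -3 + (5 - 1) = -3 + 4 = 1)
J(c, T) = (1 + T)**2 (J(c, T) = (T + 1)**2 = (1 + T)**2)
J(14, 10)**2 = ((1 + 10)**2)**2 = (11**2)**2 = 121**2 = 14641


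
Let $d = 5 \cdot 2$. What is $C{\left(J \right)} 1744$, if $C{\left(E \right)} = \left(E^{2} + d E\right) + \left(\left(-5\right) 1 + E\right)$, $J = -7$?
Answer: $-57552$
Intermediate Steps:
$d = 10$
$C{\left(E \right)} = -5 + E^{2} + 11 E$ ($C{\left(E \right)} = \left(E^{2} + 10 E\right) + \left(\left(-5\right) 1 + E\right) = \left(E^{2} + 10 E\right) + \left(-5 + E\right) = -5 + E^{2} + 11 E$)
$C{\left(J \right)} 1744 = \left(-5 + \left(-7\right)^{2} + 11 \left(-7\right)\right) 1744 = \left(-5 + 49 - 77\right) 1744 = \left(-33\right) 1744 = -57552$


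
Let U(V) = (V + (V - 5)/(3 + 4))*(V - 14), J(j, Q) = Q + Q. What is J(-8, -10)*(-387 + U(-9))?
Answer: 2680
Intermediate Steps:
J(j, Q) = 2*Q
U(V) = (-14 + V)*(-5/7 + 8*V/7) (U(V) = (V + (-5 + V)/7)*(-14 + V) = (V + (-5 + V)*(⅐))*(-14 + V) = (V + (-5/7 + V/7))*(-14 + V) = (-5/7 + 8*V/7)*(-14 + V) = (-14 + V)*(-5/7 + 8*V/7))
J(-8, -10)*(-387 + U(-9)) = (2*(-10))*(-387 + (10 - 117/7*(-9) + (8/7)*(-9)²)) = -20*(-387 + (10 + 1053/7 + (8/7)*81)) = -20*(-387 + (10 + 1053/7 + 648/7)) = -20*(-387 + 253) = -20*(-134) = 2680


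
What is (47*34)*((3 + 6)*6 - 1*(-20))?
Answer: 118252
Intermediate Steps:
(47*34)*((3 + 6)*6 - 1*(-20)) = 1598*(9*6 + 20) = 1598*(54 + 20) = 1598*74 = 118252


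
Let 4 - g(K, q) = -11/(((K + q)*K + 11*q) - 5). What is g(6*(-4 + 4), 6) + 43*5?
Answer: 13370/61 ≈ 219.18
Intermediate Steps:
g(K, q) = 4 + 11/(-5 + 11*q + K*(K + q)) (g(K, q) = 4 - (-11)/(((K + q)*K + 11*q) - 5) = 4 - (-11)/((K*(K + q) + 11*q) - 5) = 4 - (-11)/((11*q + K*(K + q)) - 5) = 4 - (-11)/(-5 + 11*q + K*(K + q)) = 4 + 11/(-5 + 11*q + K*(K + q)))
g(6*(-4 + 4), 6) + 43*5 = (-9 + 4*(6*(-4 + 4))**2 + 44*6 + 4*(6*(-4 + 4))*6)/(-5 + (6*(-4 + 4))**2 + 11*6 + (6*(-4 + 4))*6) + 43*5 = (-9 + 4*(6*0)**2 + 264 + 4*(6*0)*6)/(-5 + (6*0)**2 + 66 + (6*0)*6) + 215 = (-9 + 4*0**2 + 264 + 4*0*6)/(-5 + 0**2 + 66 + 0*6) + 215 = (-9 + 4*0 + 264 + 0)/(-5 + 0 + 66 + 0) + 215 = (-9 + 0 + 264 + 0)/61 + 215 = (1/61)*255 + 215 = 255/61 + 215 = 13370/61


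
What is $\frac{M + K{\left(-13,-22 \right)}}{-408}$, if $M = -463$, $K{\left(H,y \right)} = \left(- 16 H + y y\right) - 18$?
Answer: $- \frac{211}{408} \approx -0.51716$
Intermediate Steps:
$K{\left(H,y \right)} = -18 + y^{2} - 16 H$ ($K{\left(H,y \right)} = \left(- 16 H + y^{2}\right) - 18 = \left(y^{2} - 16 H\right) - 18 = -18 + y^{2} - 16 H$)
$\frac{M + K{\left(-13,-22 \right)}}{-408} = \frac{-463 - \left(-190 - 484\right)}{-408} = \left(-463 + \left(-18 + 484 + 208\right)\right) \left(- \frac{1}{408}\right) = \left(-463 + 674\right) \left(- \frac{1}{408}\right) = 211 \left(- \frac{1}{408}\right) = - \frac{211}{408}$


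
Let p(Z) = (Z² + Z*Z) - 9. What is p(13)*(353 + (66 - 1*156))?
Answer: 86527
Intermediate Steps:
p(Z) = -9 + 2*Z² (p(Z) = (Z² + Z²) - 9 = 2*Z² - 9 = -9 + 2*Z²)
p(13)*(353 + (66 - 1*156)) = (-9 + 2*13²)*(353 + (66 - 1*156)) = (-9 + 2*169)*(353 + (66 - 156)) = (-9 + 338)*(353 - 90) = 329*263 = 86527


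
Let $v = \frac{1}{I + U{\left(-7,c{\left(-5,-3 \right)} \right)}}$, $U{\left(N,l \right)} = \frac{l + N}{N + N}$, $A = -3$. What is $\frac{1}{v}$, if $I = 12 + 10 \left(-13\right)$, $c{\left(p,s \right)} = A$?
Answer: $- \frac{821}{7} \approx -117.29$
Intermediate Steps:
$c{\left(p,s \right)} = -3$
$U{\left(N,l \right)} = \frac{N + l}{2 N}$
$I = -118$ ($I = 12 - 130 = -118$)
$v = - \frac{7}{821}$ ($v = \frac{1}{-118 + \frac{-7 - 3}{2 \left(-7\right)}} = \frac{1}{-118 + \frac{1}{2} \left(- \frac{1}{7}\right) \left(-10\right)} = \frac{1}{-118 + \frac{5}{7}} = \frac{1}{- \frac{821}{7}} = - \frac{7}{821} \approx -0.0085262$)
$\frac{1}{v} = \frac{1}{- \frac{7}{821}} = - \frac{821}{7}$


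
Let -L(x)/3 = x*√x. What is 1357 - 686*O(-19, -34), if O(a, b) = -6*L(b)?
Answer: 1357 + 419832*I*√34 ≈ 1357.0 + 2.448e+6*I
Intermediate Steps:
L(x) = -3*x^(3/2) (L(x) = -3*x*√x = -3*x^(3/2))
O(a, b) = 18*b^(3/2) (O(a, b) = -(-18)*b^(3/2) = 18*b^(3/2))
1357 - 686*O(-19, -34) = 1357 - 12348*(-34)^(3/2) = 1357 - 12348*(-34*I*√34) = 1357 - (-419832)*I*√34 = 1357 + 419832*I*√34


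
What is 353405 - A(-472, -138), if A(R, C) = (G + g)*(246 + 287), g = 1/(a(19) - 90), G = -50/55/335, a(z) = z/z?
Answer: 23181381860/65593 ≈ 3.5341e+5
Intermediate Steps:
a(z) = 1
G = -2/737 (G = -50*1/55*(1/335) = -10/11*1/335 = -2/737 ≈ -0.0027137)
g = -1/89 (g = 1/(1 - 90) = 1/(-89) = -1/89 ≈ -0.011236)
A(R, C) = -487695/65593 (A(R, C) = (-2/737 - 1/89)*(246 + 287) = -915/65593*533 = -487695/65593)
353405 - A(-472, -138) = 353405 - 1*(-487695/65593) = 353405 + 487695/65593 = 23181381860/65593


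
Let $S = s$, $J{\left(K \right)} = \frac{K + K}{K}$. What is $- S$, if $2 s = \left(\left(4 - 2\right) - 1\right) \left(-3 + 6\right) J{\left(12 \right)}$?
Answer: $-3$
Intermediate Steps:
$J{\left(K \right)} = 2$ ($J{\left(K \right)} = \frac{2 K}{K} = 2$)
$s = 3$ ($s = \frac{\left(\left(4 - 2\right) - 1\right) \left(-3 + 6\right) 2}{2} = \frac{\left(\left(4 - 2\right) - 1\right) 3 \cdot 2}{2} = \frac{\left(2 - 1\right) 3 \cdot 2}{2} = \frac{1 \cdot 3 \cdot 2}{2} = \frac{3 \cdot 2}{2} = \frac{1}{2} \cdot 6 = 3$)
$S = 3$
$- S = \left(-1\right) 3 = -3$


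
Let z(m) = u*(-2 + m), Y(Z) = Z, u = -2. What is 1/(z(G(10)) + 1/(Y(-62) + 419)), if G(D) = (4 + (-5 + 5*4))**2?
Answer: -357/256325 ≈ -0.0013928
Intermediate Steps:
G(D) = 361 (G(D) = (4 + (-5 + 20))**2 = (4 + 15)**2 = 19**2 = 361)
z(m) = 4 - 2*m (z(m) = -2*(-2 + m) = 4 - 2*m)
1/(z(G(10)) + 1/(Y(-62) + 419)) = 1/((4 - 2*361) + 1/(-62 + 419)) = 1/((4 - 722) + 1/357) = 1/(-718 + 1/357) = 1/(-256325/357) = -357/256325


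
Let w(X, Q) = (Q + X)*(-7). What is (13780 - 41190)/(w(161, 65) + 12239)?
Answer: -27410/10657 ≈ -2.5720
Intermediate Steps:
w(X, Q) = -7*Q - 7*X
(13780 - 41190)/(w(161, 65) + 12239) = (13780 - 41190)/((-7*65 - 7*161) + 12239) = -27410/((-455 - 1127) + 12239) = -27410/(-1582 + 12239) = -27410/10657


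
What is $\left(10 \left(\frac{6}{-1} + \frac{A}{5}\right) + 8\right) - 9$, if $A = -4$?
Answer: $-69$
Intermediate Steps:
$\left(10 \left(\frac{6}{-1} + \frac{A}{5}\right) + 8\right) - 9 = \left(10 \left(\frac{6}{-1} - \frac{4}{5}\right) + 8\right) - 9 = \left(10 \left(6 \left(-1\right) - \frac{4}{5}\right) + 8\right) - 9 = \left(10 \left(-6 - \frac{4}{5}\right) + 8\right) - 9 = \left(10 \left(- \frac{34}{5}\right) + 8\right) - 9 = \left(-68 + 8\right) - 9 = -60 - 9 = -69$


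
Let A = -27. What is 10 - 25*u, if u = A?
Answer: 685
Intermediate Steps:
u = -27
10 - 25*u = 10 - 25*(-27) = 10 + 675 = 685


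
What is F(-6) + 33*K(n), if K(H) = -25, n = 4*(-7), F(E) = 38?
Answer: -787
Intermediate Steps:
n = -28
F(-6) + 33*K(n) = 38 + 33*(-25) = 38 - 825 = -787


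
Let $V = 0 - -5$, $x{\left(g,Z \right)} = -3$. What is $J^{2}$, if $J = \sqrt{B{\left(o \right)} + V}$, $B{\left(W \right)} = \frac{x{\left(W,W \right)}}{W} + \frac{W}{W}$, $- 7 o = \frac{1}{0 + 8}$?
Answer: $174$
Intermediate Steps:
$V = 5$ ($V = 0 + 5 = 5$)
$o = - \frac{1}{56}$ ($o = - \frac{1}{7 \left(0 + 8\right)} = - \frac{1}{7 \cdot 8} = \left(- \frac{1}{7}\right) \frac{1}{8} = - \frac{1}{56} \approx -0.017857$)
$B{\left(W \right)} = 1 - \frac{3}{W}$ ($B{\left(W \right)} = - \frac{3}{W} + \frac{W}{W} = - \frac{3}{W} + 1 = 1 - \frac{3}{W}$)
$J = \sqrt{174}$ ($J = \sqrt{\frac{-3 - \frac{1}{56}}{- \frac{1}{56}} + 5} = \sqrt{\left(-56\right) \left(- \frac{169}{56}\right) + 5} = \sqrt{169 + 5} = \sqrt{174} \approx 13.191$)
$J^{2} = \left(\sqrt{174}\right)^{2} = 174$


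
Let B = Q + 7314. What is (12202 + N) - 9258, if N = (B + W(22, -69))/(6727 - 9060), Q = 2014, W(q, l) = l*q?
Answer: 6860542/2333 ≈ 2940.7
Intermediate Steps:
B = 9328 (B = 2014 + 7314 = 9328)
N = -7810/2333 (N = (9328 - 69*22)/(6727 - 9060) = (9328 - 1518)/(-2333) = 7810*(-1/2333) = -7810/2333 ≈ -3.3476)
(12202 + N) - 9258 = (12202 - 7810/2333) - 9258 = 28459456/2333 - 9258 = 6860542/2333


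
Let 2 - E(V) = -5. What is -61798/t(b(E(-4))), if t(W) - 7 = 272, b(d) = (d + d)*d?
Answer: -61798/279 ≈ -221.50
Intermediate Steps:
E(V) = 7 (E(V) = 2 - 1*(-5) = 2 + 5 = 7)
b(d) = 2*d² (b(d) = (2*d)*d = 2*d²)
t(W) = 279 (t(W) = 7 + 272 = 279)
-61798/t(b(E(-4))) = -61798/279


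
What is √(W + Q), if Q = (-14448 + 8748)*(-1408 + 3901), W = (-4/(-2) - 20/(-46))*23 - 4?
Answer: 32*I*√13877 ≈ 3769.6*I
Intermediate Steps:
W = 52 (W = (-4*(-½) - 20*(-1/46))*23 - 4 = (2 + 10/23)*23 - 4 = (56/23)*23 - 4 = 56 - 4 = 52)
Q = -14210100 (Q = -5700*2493 = -14210100)
√(W + Q) = √(52 - 14210100) = √(-14210048) = 32*I*√13877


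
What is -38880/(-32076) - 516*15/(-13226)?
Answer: 392230/218229 ≈ 1.7973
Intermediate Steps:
-38880/(-32076) - 516*15/(-13226) = -38880*(-1/32076) - 7740*(-1/13226) = 40/33 + 3870/6613 = 392230/218229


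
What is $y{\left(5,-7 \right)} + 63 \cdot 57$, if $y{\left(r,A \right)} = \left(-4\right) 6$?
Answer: $3567$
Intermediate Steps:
$y{\left(r,A \right)} = -24$
$y{\left(5,-7 \right)} + 63 \cdot 57 = -24 + 63 \cdot 57 = -24 + 3591 = 3567$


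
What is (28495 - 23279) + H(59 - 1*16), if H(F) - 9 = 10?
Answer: 5235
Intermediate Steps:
H(F) = 19 (H(F) = 9 + 10 = 19)
(28495 - 23279) + H(59 - 1*16) = (28495 - 23279) + 19 = 5216 + 19 = 5235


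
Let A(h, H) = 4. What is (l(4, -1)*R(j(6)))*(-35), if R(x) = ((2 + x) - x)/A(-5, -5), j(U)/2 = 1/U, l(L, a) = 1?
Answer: -35/2 ≈ -17.500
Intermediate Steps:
j(U) = 2/U (j(U) = 2*(1/U) = 2/U)
R(x) = 1/2 (R(x) = ((2 + x) - x)/4 = 2*(1/4) = 1/2)
(l(4, -1)*R(j(6)))*(-35) = (1*(1/2))*(-35) = (1/2)*(-35) = -35/2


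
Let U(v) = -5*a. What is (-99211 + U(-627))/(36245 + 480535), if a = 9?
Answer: -24814/129195 ≈ -0.19207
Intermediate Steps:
U(v) = -45 (U(v) = -5*9 = -45)
(-99211 + U(-627))/(36245 + 480535) = (-99211 - 45)/(36245 + 480535) = -99256/516780 = -99256*1/516780 = -24814/129195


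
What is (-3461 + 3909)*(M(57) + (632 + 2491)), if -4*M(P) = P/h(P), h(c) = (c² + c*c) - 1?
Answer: 9089972304/6497 ≈ 1.3991e+6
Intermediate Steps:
h(c) = -1 + 2*c² (h(c) = (c² + c²) - 1 = 2*c² - 1 = -1 + 2*c²)
M(P) = -P/(4*(-1 + 2*P²))
(-3461 + 3909)*(M(57) + (632 + 2491)) = (-3461 + 3909)*(-1*57/(-4 + 8*57²) + (632 + 2491)) = 448*(-1*57/(-4 + 8*3249) + 3123) = 448*(-1*57/(-4 + 25992) + 3123) = 448*(-1*57/25988 + 3123) = 448*(-1*57*1/25988 + 3123) = 448*(-57/25988 + 3123) = 448*(81160467/25988) = 9089972304/6497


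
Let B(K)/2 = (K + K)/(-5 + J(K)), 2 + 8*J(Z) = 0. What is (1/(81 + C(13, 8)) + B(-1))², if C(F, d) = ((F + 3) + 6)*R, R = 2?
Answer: 4084441/6890625 ≈ 0.59275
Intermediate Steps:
J(Z) = -¼ (J(Z) = -¼ + (⅛)*0 = -¼ + 0 = -¼)
B(K) = -16*K/21 (B(K) = 2*((K + K)/(-5 - ¼)) = 2*((2*K)/(-21/4)) = 2*((2*K)*(-4/21)) = 2*(-8*K/21) = -16*K/21)
C(F, d) = 18 + 2*F (C(F, d) = ((F + 3) + 6)*2 = ((3 + F) + 6)*2 = (9 + F)*2 = 18 + 2*F)
(1/(81 + C(13, 8)) + B(-1))² = (1/(81 + (18 + 2*13)) - 16/21*(-1))² = (1/(81 + (18 + 26)) + 16/21)² = (1/(81 + 44) + 16/21)² = (1/125 + 16/21)² = (2021/2625)² = 4084441/6890625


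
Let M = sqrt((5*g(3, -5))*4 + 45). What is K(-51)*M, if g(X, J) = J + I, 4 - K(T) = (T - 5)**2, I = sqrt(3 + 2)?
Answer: -3132*I*sqrt(55 - 20*sqrt(5)) ≈ -10041.0*I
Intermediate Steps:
I = sqrt(5) ≈ 2.2361
K(T) = 4 - (-5 + T)**2 (K(T) = 4 - (T - 5)**2 = 4 - (-5 + T)**2)
g(X, J) = J + sqrt(5)
M = sqrt(-55 + 20*sqrt(5)) (M = sqrt((5*(-5 + sqrt(5)))*4 + 45) = sqrt((-25 + 5*sqrt(5))*4 + 45) = sqrt((-100 + 20*sqrt(5)) + 45) = sqrt(-55 + 20*sqrt(5)) ≈ 3.206*I)
K(-51)*M = (4 - (-5 - 51)**2)*sqrt(-55 + 20*sqrt(5)) = (4 - 1*(-56)**2)*sqrt(-55 + 20*sqrt(5)) = (4 - 1*3136)*sqrt(-55 + 20*sqrt(5)) = (4 - 3136)*sqrt(-55 + 20*sqrt(5)) = -3132*sqrt(-55 + 20*sqrt(5))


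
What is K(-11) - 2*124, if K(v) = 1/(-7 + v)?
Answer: -4465/18 ≈ -248.06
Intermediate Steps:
K(-11) - 2*124 = 1/(-7 - 11) - 2*124 = 1/(-18) - 248 = -1/18 - 248 = -4465/18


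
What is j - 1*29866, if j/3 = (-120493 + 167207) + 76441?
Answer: 339599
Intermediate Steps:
j = 369465 (j = 3*((-120493 + 167207) + 76441) = 3*(46714 + 76441) = 3*123155 = 369465)
j - 1*29866 = 369465 - 1*29866 = 369465 - 29866 = 339599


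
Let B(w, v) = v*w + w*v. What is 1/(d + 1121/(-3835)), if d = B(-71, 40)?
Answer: -65/369219 ≈ -0.00017605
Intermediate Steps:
B(w, v) = 2*v*w (B(w, v) = v*w + v*w = 2*v*w)
d = -5680 (d = 2*40*(-71) = -5680)
1/(d + 1121/(-3835)) = 1/(-5680 + 1121/(-3835)) = 1/(-5680 + 1121*(-1/3835)) = 1/(-5680 - 19/65) = 1/(-369219/65) = -65/369219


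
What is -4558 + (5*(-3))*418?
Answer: -10828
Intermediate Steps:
-4558 + (5*(-3))*418 = -4558 - 15*418 = -4558 - 6270 = -10828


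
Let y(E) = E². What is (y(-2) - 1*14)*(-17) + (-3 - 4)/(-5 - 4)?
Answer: 1537/9 ≈ 170.78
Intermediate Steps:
(y(-2) - 1*14)*(-17) + (-3 - 4)/(-5 - 4) = ((-2)² - 1*14)*(-17) + (-3 - 4)/(-5 - 4) = (4 - 14)*(-17) - 7/(-9) = -10*(-17) - 7*(-⅑) = 170 + 7/9 = 1537/9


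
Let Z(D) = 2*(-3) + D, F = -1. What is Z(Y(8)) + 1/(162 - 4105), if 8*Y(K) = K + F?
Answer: -161671/31544 ≈ -5.1253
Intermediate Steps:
Y(K) = -⅛ + K/8 (Y(K) = (K - 1)/8 = (-1 + K)/8 = -⅛ + K/8)
Z(D) = -6 + D
Z(Y(8)) + 1/(162 - 4105) = (-6 + (-⅛ + (⅛)*8)) + 1/(162 - 4105) = (-6 + (-⅛ + 1)) + 1/(-3943) = (-6 + 7/8) - 1/3943 = -41/8 - 1/3943 = -161671/31544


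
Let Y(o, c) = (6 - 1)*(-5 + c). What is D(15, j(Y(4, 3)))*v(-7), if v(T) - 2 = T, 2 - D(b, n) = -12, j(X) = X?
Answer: -70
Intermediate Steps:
Y(o, c) = -25 + 5*c (Y(o, c) = 5*(-5 + c) = -25 + 5*c)
D(b, n) = 14 (D(b, n) = 2 - 1*(-12) = 2 + 12 = 14)
v(T) = 2 + T
D(15, j(Y(4, 3)))*v(-7) = 14*(2 - 7) = 14*(-5) = -70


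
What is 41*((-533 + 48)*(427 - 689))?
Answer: 5209870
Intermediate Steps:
41*((-533 + 48)*(427 - 689)) = 41*(-485*(-262)) = 41*127070 = 5209870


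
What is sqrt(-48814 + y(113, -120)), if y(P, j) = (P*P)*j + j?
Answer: I*sqrt(1581214) ≈ 1257.5*I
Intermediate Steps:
y(P, j) = j + j*P**2 (y(P, j) = P**2*j + j = j*P**2 + j = j + j*P**2)
sqrt(-48814 + y(113, -120)) = sqrt(-48814 - 120*(1 + 113**2)) = sqrt(-48814 - 120*(1 + 12769)) = sqrt(-48814 - 120*12770) = sqrt(-48814 - 1532400) = sqrt(-1581214) = I*sqrt(1581214)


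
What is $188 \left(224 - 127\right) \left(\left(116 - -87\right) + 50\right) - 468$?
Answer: $4613240$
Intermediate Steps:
$188 \left(224 - 127\right) \left(\left(116 - -87\right) + 50\right) - 468 = 188 \cdot 97 \left(\left(116 + 87\right) + 50\right) - 468 = 188 \cdot 97 \left(203 + 50\right) - 468 = 188 \cdot 97 \cdot 253 - 468 = 188 \cdot 24541 - 468 = 4613708 - 468 = 4613240$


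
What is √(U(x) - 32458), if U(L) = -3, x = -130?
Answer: I*√32461 ≈ 180.17*I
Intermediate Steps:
√(U(x) - 32458) = √(-3 - 32458) = √(-32461) = I*√32461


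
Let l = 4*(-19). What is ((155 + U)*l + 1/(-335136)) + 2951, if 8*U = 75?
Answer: -3197700145/335136 ≈ -9541.5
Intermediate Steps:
U = 75/8 (U = (1/8)*75 = 75/8 ≈ 9.3750)
l = -76
((155 + U)*l + 1/(-335136)) + 2951 = ((155 + 75/8)*(-76) + 1/(-335136)) + 2951 = ((1315/8)*(-76) - 1/335136) + 2951 = (-24985/2 - 1/335136) + 2951 = -4186686481/335136 + 2951 = -3197700145/335136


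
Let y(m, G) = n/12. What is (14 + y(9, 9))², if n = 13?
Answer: 32761/144 ≈ 227.51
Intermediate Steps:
y(m, G) = 13/12
(14 + y(9, 9))² = (14 + 13/12)² = (181/12)² = 32761/144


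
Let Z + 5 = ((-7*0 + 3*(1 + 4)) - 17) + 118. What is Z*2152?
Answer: 238872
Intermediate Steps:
Z = 111 (Z = -5 + (((-7*0 + 3*(1 + 4)) - 17) + 118) = -5 + (((0 + 3*5) - 17) + 118) = -5 + (((0 + 15) - 17) + 118) = -5 + ((15 - 17) + 118) = -5 + (-2 + 118) = -5 + 116 = 111)
Z*2152 = 111*2152 = 238872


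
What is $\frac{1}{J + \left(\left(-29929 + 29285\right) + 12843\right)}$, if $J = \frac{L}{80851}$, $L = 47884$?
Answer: $\frac{80851}{986349233} \approx 8.197 \cdot 10^{-5}$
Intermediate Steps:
$J = \frac{47884}{80851} \approx 0.59225$
$\frac{1}{J + \left(\left(-29929 + 29285\right) + 12843\right)} = \frac{1}{\frac{47884}{80851} + \left(\left(-29929 + 29285\right) + 12843\right)} = \frac{1}{\frac{47884}{80851} + \left(-644 + 12843\right)} = \frac{1}{\frac{47884}{80851} + 12199} = \frac{1}{\frac{986349233}{80851}} = \frac{80851}{986349233}$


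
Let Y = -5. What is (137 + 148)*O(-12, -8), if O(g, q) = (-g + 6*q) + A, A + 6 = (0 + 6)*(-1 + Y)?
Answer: -22230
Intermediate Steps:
A = -42 (A = -6 + (0 + 6)*(-1 - 5) = -6 + 6*(-6) = -6 - 36 = -42)
O(g, q) = -42 - g + 6*q (O(g, q) = (-g + 6*q) - 42 = -42 - g + 6*q)
(137 + 148)*O(-12, -8) = (137 + 148)*(-42 - 1*(-12) + 6*(-8)) = 285*(-42 + 12 - 48) = 285*(-78) = -22230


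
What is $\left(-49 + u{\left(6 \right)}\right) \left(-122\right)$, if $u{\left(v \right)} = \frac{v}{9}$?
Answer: $\frac{17690}{3} \approx 5896.7$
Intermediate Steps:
$u{\left(v \right)} = \frac{v}{9}$ ($u{\left(v \right)} = v \frac{1}{9} = \frac{v}{9}$)
$\left(-49 + u{\left(6 \right)}\right) \left(-122\right) = \left(-49 + \frac{1}{9} \cdot 6\right) \left(-122\right) = \left(-49 + \frac{2}{3}\right) \left(-122\right) = \left(- \frac{145}{3}\right) \left(-122\right) = \frac{17690}{3}$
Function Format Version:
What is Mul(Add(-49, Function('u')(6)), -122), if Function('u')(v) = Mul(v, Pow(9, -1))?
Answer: Rational(17690, 3) ≈ 5896.7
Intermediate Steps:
Function('u')(v) = Mul(Rational(1, 9), v) (Function('u')(v) = Mul(v, Rational(1, 9)) = Mul(Rational(1, 9), v))
Mul(Add(-49, Function('u')(6)), -122) = Mul(Add(-49, Mul(Rational(1, 9), 6)), -122) = Mul(Add(-49, Rational(2, 3)), -122) = Mul(Rational(-145, 3), -122) = Rational(17690, 3)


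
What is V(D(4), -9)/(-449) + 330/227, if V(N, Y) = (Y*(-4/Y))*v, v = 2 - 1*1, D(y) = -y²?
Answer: 149078/101923 ≈ 1.4627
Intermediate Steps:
v = 1 (v = 2 - 1 = 1)
V(N, Y) = -4 (V(N, Y) = (Y*(-4/Y))*1 = -4*1 = -4)
V(D(4), -9)/(-449) + 330/227 = -4/(-449) + 330/227 = -4*(-1/449) + 330*(1/227) = 4/449 + 330/227 = 149078/101923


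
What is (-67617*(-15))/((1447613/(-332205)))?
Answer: -336940582275/1447613 ≈ -2.3276e+5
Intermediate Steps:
(-67617*(-15))/((1447613/(-332205))) = 1014255/((1447613*(-1/332205))) = 1014255/(-1447613/332205) = 1014255*(-332205/1447613) = -336940582275/1447613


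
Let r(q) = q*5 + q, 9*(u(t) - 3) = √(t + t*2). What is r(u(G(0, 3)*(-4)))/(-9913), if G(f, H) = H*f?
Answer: -18/9913 ≈ -0.0018158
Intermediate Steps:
u(t) = 3 + √3*√t/9 (u(t) = 3 + √(t + t*2)/9 = 3 + √(t + 2*t)/9 = 3 + √(3*t)/9 = 3 + (√3*√t)/9 = 3 + √3*√t/9)
r(q) = 6*q (r(q) = 5*q + q = 6*q)
r(u(G(0, 3)*(-4)))/(-9913) = (6*(3 + √3*√((3*0)*(-4))/9))/(-9913) = (6*(3 + √3*√(0*(-4))/9))*(-1/9913) = (6*(3 + √3*√0/9))*(-1/9913) = (6*(3 + (⅑)*√3*0))*(-1/9913) = (6*(3 + 0))*(-1/9913) = (6*3)*(-1/9913) = 18*(-1/9913) = -18/9913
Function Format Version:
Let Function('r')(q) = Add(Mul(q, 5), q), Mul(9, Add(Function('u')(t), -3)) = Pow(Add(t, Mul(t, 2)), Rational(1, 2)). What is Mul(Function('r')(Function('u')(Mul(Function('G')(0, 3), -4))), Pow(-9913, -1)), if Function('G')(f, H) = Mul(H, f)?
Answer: Rational(-18, 9913) ≈ -0.0018158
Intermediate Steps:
Function('u')(t) = Add(3, Mul(Rational(1, 9), Pow(3, Rational(1, 2)), Pow(t, Rational(1, 2)))) (Function('u')(t) = Add(3, Mul(Rational(1, 9), Pow(Add(t, Mul(t, 2)), Rational(1, 2)))) = Add(3, Mul(Rational(1, 9), Pow(Add(t, Mul(2, t)), Rational(1, 2)))) = Add(3, Mul(Rational(1, 9), Pow(Mul(3, t), Rational(1, 2)))) = Add(3, Mul(Rational(1, 9), Mul(Pow(3, Rational(1, 2)), Pow(t, Rational(1, 2))))) = Add(3, Mul(Rational(1, 9), Pow(3, Rational(1, 2)), Pow(t, Rational(1, 2)))))
Function('r')(q) = Mul(6, q) (Function('r')(q) = Add(Mul(5, q), q) = Mul(6, q))
Mul(Function('r')(Function('u')(Mul(Function('G')(0, 3), -4))), Pow(-9913, -1)) = Mul(Mul(6, Add(3, Mul(Rational(1, 9), Pow(3, Rational(1, 2)), Pow(Mul(Mul(3, 0), -4), Rational(1, 2))))), Pow(-9913, -1)) = Mul(Mul(6, Add(3, Mul(Rational(1, 9), Pow(3, Rational(1, 2)), Pow(Mul(0, -4), Rational(1, 2))))), Rational(-1, 9913)) = Mul(Mul(6, Add(3, Mul(Rational(1, 9), Pow(3, Rational(1, 2)), Pow(0, Rational(1, 2))))), Rational(-1, 9913)) = Mul(Mul(6, Add(3, Mul(Rational(1, 9), Pow(3, Rational(1, 2)), 0))), Rational(-1, 9913)) = Mul(Mul(6, Add(3, 0)), Rational(-1, 9913)) = Mul(Mul(6, 3), Rational(-1, 9913)) = Mul(18, Rational(-1, 9913)) = Rational(-18, 9913)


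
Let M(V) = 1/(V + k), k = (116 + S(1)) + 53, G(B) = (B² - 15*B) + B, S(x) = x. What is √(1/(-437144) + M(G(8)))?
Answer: 3*√161854642434/13332892 ≈ 0.090523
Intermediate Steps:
G(B) = B² - 14*B
k = 170 (k = (116 + 1) + 53 = 117 + 53 = 170)
M(V) = 1/(170 + V) (M(V) = 1/(V + 170) = 1/(170 + V))
√(1/(-437144) + M(G(8))) = √(1/(-437144) + 1/(170 + 8*(-14 + 8))) = √(-1/437144 + 1/(170 + 8*(-6))) = √(-1/437144 + 1/(170 - 48)) = √(-1/437144 + 1/122) = √(218511/26665784) = 3*√161854642434/13332892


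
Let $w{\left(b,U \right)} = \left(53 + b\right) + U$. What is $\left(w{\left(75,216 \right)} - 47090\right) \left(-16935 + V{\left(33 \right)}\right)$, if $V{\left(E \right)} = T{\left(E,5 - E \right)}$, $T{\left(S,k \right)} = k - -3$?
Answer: $792812160$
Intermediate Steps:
$w{\left(b,U \right)} = 53 + U + b$
$T{\left(S,k \right)} = 3 + k$ ($T{\left(S,k \right)} = k + 3 = 3 + k$)
$V{\left(E \right)} = 8 - E$ ($V{\left(E \right)} = 3 - \left(-5 + E\right) = 8 - E$)
$\left(w{\left(75,216 \right)} - 47090\right) \left(-16935 + V{\left(33 \right)}\right) = \left(\left(53 + 216 + 75\right) - 47090\right) \left(-16935 + \left(8 - 33\right)\right) = \left(344 - 47090\right) \left(-16935 + \left(8 - 33\right)\right) = - 46746 \left(-16935 - 25\right) = \left(-46746\right) \left(-16960\right) = 792812160$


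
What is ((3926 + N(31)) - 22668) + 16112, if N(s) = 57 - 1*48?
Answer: -2621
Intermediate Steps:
N(s) = 9 (N(s) = 57 - 48 = 9)
((3926 + N(31)) - 22668) + 16112 = ((3926 + 9) - 22668) + 16112 = (3935 - 22668) + 16112 = -18733 + 16112 = -2621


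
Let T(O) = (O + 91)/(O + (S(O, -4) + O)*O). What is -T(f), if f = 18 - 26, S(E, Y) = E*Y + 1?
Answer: 83/208 ≈ 0.39904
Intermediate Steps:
S(E, Y) = 1 + E*Y
f = -8
T(O) = (91 + O)/(O + O*(1 - 3*O)) (T(O) = (O + 91)/(O + ((1 + O*(-4)) + O)*O) = (91 + O)/(O + ((1 - 4*O) + O)*O) = (91 + O)/(O + (1 - 3*O)*O) = (91 + O)/(O + O*(1 - 3*O)))
-T(f) = -(91 - 8)/((-8)*(2 - 3*(-8))) = -(-1)*83/(8*(2 + 24)) = -(-1)*83/(8*26) = -1*(-83/208) = 83/208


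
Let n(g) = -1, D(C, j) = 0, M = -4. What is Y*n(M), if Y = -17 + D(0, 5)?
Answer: 17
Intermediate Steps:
Y = -17 (Y = -17 + 0 = -17)
Y*n(M) = -17*(-1) = 17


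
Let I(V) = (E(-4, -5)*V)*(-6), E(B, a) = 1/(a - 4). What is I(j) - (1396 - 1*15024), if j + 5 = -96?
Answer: 40682/3 ≈ 13561.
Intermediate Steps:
j = -101 (j = -5 - 96 = -101)
E(B, a) = 1/(-4 + a)
I(V) = 2*V/3 (I(V) = (V/(-4 - 5))*(-6) = (V/(-9))*(-6) = -V/9*(-6) = 2*V/3)
I(j) - (1396 - 1*15024) = (2/3)*(-101) - (1396 - 1*15024) = -202/3 - (1396 - 15024) = -202/3 - 1*(-13628) = -202/3 + 13628 = 40682/3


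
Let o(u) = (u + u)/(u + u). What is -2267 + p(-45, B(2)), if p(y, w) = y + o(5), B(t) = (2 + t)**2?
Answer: -2311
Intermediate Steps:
o(u) = 1 (o(u) = (2*u)/((2*u)) = (2*u)*(1/(2*u)) = 1)
p(y, w) = 1 + y (p(y, w) = y + 1 = 1 + y)
-2267 + p(-45, B(2)) = -2267 + (1 - 45) = -2267 - 44 = -2311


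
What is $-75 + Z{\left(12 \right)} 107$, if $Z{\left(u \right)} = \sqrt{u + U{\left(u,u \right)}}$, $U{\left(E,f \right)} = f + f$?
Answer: $567$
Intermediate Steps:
$U{\left(E,f \right)} = 2 f$
$Z{\left(u \right)} = \sqrt{3} \sqrt{u}$ ($Z{\left(u \right)} = \sqrt{u + 2 u} = \sqrt{3 u} = \sqrt{3} \sqrt{u}$)
$-75 + Z{\left(12 \right)} 107 = -75 + \sqrt{3} \sqrt{12} \cdot 107 = -75 + \sqrt{3} \cdot 2 \sqrt{3} \cdot 107 = -75 + 6 \cdot 107 = -75 + 642 = 567$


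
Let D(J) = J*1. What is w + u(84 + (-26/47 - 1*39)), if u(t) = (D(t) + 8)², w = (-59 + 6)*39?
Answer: 1510222/2209 ≈ 683.67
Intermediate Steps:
D(J) = J
w = -2067 (w = -53*39 = -2067)
u(t) = (8 + t)² (u(t) = (t + 8)² = (8 + t)²)
w + u(84 + (-26/47 - 1*39)) = -2067 + (8 + (84 + (-26/47 - 1*39)))² = -2067 + (8 + (84 + (-26*1/47 - 39)))² = -2067 + (8 + (84 + (-26/47 - 39)))² = -2067 + (8 + (84 - 1859/47))² = -2067 + (8 + 2089/47)² = -2067 + (2465/47)² = -2067 + 6076225/2209 = 1510222/2209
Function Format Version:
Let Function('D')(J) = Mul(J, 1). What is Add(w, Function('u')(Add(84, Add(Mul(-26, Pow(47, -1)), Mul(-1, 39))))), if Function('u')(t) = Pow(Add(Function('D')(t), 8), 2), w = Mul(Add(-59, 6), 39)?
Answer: Rational(1510222, 2209) ≈ 683.67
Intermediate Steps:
Function('D')(J) = J
w = -2067 (w = Mul(-53, 39) = -2067)
Function('u')(t) = Pow(Add(8, t), 2) (Function('u')(t) = Pow(Add(t, 8), 2) = Pow(Add(8, t), 2))
Add(w, Function('u')(Add(84, Add(Mul(-26, Pow(47, -1)), Mul(-1, 39))))) = Add(-2067, Pow(Add(8, Add(84, Add(Mul(-26, Pow(47, -1)), Mul(-1, 39)))), 2)) = Add(-2067, Pow(Add(8, Add(84, Add(Mul(-26, Rational(1, 47)), -39))), 2)) = Add(-2067, Pow(Add(8, Add(84, Add(Rational(-26, 47), -39))), 2)) = Add(-2067, Pow(Add(8, Add(84, Rational(-1859, 47))), 2)) = Add(-2067, Pow(Add(8, Rational(2089, 47)), 2)) = Add(-2067, Pow(Rational(2465, 47), 2)) = Add(-2067, Rational(6076225, 2209)) = Rational(1510222, 2209)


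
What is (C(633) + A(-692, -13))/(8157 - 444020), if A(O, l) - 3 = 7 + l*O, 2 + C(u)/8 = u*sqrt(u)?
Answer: -8990/435863 - 5064*sqrt(633)/435863 ≈ -0.31294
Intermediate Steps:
C(u) = -16 + 8*u**(3/2) (C(u) = -16 + 8*(u*sqrt(u)) = -16 + 8*u**(3/2))
A(O, l) = 10 + O*l (A(O, l) = 3 + (7 + l*O) = 3 + (7 + O*l) = 10 + O*l)
(C(633) + A(-692, -13))/(8157 - 444020) = ((-16 + 8*633**(3/2)) + (10 - 692*(-13)))/(8157 - 444020) = ((-16 + 8*(633*sqrt(633))) + (10 + 8996))/(-435863) = ((-16 + 5064*sqrt(633)) + 9006)*(-1/435863) = (8990 + 5064*sqrt(633))*(-1/435863) = -8990/435863 - 5064*sqrt(633)/435863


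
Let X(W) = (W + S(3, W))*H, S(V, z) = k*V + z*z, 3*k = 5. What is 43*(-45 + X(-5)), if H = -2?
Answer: -4085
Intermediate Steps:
k = 5/3 (k = (⅓)*5 = 5/3 ≈ 1.6667)
S(V, z) = z² + 5*V/3 (S(V, z) = 5*V/3 + z*z = 5*V/3 + z² = z² + 5*V/3)
X(W) = -10 - 2*W - 2*W² (X(W) = (W + (W² + (5/3)*3))*(-2) = (W + (W² + 5))*(-2) = (W + (5 + W²))*(-2) = (5 + W + W²)*(-2) = -10 - 2*W - 2*W²)
43*(-45 + X(-5)) = 43*(-45 + (-10 - 2*(-5) - 2*(-5)²)) = 43*(-45 + (-10 + 10 - 2*25)) = 43*(-45 + (-10 + 10 - 50)) = 43*(-45 - 50) = 43*(-95) = -4085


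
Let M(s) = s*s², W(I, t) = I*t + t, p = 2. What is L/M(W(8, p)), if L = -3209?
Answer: -3209/5832 ≈ -0.55024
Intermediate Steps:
W(I, t) = t + I*t
M(s) = s³
L/M(W(8, p)) = -3209*1/(8*(1 + 8)³) = -3209/((2*9)³) = -3209/(18³) = -3209/5832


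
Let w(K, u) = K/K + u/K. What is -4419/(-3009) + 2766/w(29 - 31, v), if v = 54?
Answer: -1368000/13039 ≈ -104.92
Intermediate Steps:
w(K, u) = 1 + u/K
-4419/(-3009) + 2766/w(29 - 31, v) = -4419/(-3009) + 2766/((((29 - 31) + 54)/(29 - 31))) = -4419*(-1/3009) + 2766/(((-2 + 54)/(-2))) = 1473/1003 + 2766/((-½*52)) = 1473/1003 + 2766/(-26) = 1473/1003 + 2766*(-1/26) = 1473/1003 - 1383/13 = -1368000/13039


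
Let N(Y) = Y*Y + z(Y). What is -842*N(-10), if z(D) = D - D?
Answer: -84200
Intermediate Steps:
z(D) = 0
N(Y) = Y² (N(Y) = Y*Y + 0 = Y² + 0 = Y²)
-842*N(-10) = -842*(-10)² = -842*100 = -84200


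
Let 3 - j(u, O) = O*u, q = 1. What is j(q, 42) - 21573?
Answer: -21612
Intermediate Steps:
j(u, O) = 3 - O*u
j(q, 42) - 21573 = (3 - 1*42*1) - 21573 = (3 - 42) - 21573 = -39 - 21573 = -21612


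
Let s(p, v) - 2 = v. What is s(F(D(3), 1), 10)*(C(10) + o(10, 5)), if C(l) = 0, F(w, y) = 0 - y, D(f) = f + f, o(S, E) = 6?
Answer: 72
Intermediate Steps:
D(f) = 2*f
F(w, y) = -y
s(p, v) = 2 + v
s(F(D(3), 1), 10)*(C(10) + o(10, 5)) = (2 + 10)*(0 + 6) = 12*6 = 72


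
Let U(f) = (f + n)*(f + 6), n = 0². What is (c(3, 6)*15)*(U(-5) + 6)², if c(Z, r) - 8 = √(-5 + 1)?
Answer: 120 + 30*I ≈ 120.0 + 30.0*I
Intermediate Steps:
n = 0
c(Z, r) = 8 + 2*I (c(Z, r) = 8 + √(-5 + 1) = 8 + √(-4) = 8 + 2*I)
U(f) = f*(6 + f) (U(f) = (f + 0)*(f + 6) = f*(6 + f))
(c(3, 6)*15)*(U(-5) + 6)² = ((8 + 2*I)*15)*(-5*(6 - 5) + 6)² = (120 + 30*I)*(-5*1 + 6)² = (120 + 30*I)*(-5 + 6)² = (120 + 30*I)*1² = (120 + 30*I)*1 = 120 + 30*I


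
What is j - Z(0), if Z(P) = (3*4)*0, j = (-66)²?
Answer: 4356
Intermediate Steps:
j = 4356
Z(P) = 0 (Z(P) = 12*0 = 0)
j - Z(0) = 4356 - 1*0 = 4356 + 0 = 4356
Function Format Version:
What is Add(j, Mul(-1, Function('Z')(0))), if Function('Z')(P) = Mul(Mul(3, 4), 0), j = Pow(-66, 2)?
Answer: 4356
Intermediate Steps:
j = 4356
Function('Z')(P) = 0 (Function('Z')(P) = Mul(12, 0) = 0)
Add(j, Mul(-1, Function('Z')(0))) = Add(4356, Mul(-1, 0)) = Add(4356, 0) = 4356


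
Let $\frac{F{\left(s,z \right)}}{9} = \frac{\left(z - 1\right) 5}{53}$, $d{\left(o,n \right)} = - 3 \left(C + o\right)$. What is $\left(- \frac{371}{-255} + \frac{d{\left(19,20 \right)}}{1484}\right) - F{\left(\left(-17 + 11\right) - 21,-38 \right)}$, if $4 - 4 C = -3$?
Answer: $\frac{52261561}{1513680} \approx 34.526$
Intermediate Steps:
$C = \frac{7}{4}$ ($C = 1 - - \frac{3}{4} = 1 + \frac{3}{4} = \frac{7}{4} \approx 1.75$)
$d{\left(o,n \right)} = - \frac{21}{4} - 3 o$ ($d{\left(o,n \right)} = - 3 \left(\frac{7}{4} + o\right) = - \frac{21}{4} - 3 o$)
$F{\left(s,z \right)} = - \frac{45}{53} + \frac{45 z}{53}$ ($F{\left(s,z \right)} = 9 \frac{\left(z - 1\right) 5}{53} = 9 \left(-1 + z\right) 5 \cdot \frac{1}{53} = 9 \left(-5 + 5 z\right) \frac{1}{53} = 9 \left(- \frac{5}{53} + \frac{5 z}{53}\right) = - \frac{45}{53} + \frac{45 z}{53}$)
$\left(- \frac{371}{-255} + \frac{d{\left(19,20 \right)}}{1484}\right) - F{\left(\left(-17 + 11\right) - 21,-38 \right)} = \left(- \frac{371}{-255} + \frac{- \frac{21}{4} - 57}{1484}\right) - \left(- \frac{45}{53} + \frac{45}{53} \left(-38\right)\right) = \left(\left(-371\right) \left(- \frac{1}{255}\right) + \left(- \frac{21}{4} - 57\right) \frac{1}{1484}\right) - \left(- \frac{45}{53} - \frac{1710}{53}\right) = \left(\frac{371}{255} - \frac{249}{5936}\right) - - \frac{1755}{53} = \left(\frac{371}{255} - \frac{249}{5936}\right) + \frac{1755}{53} = \frac{2138761}{1513680} + \frac{1755}{53} = \frac{52261561}{1513680}$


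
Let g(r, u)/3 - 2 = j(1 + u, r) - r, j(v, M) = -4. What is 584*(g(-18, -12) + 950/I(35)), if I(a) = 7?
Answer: 751024/7 ≈ 1.0729e+5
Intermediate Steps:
g(r, u) = -6 - 3*r (g(r, u) = 6 + 3*(-4 - r) = 6 + (-12 - 3*r) = -6 - 3*r)
584*(g(-18, -12) + 950/I(35)) = 584*((-6 - 3*(-18)) + 950/7) = 584*((-6 + 54) + 950*(1/7)) = 584*(48 + 950/7) = 584*(1286/7) = 751024/7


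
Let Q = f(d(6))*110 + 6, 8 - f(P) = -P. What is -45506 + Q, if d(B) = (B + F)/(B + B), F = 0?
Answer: -44565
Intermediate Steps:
d(B) = ½ (d(B) = (B + 0)/(B + B) = B/((2*B)) = B*(1/(2*B)) = ½)
f(P) = 8 + P (f(P) = 8 - (-1)*P = 8 + P)
Q = 941 (Q = (8 + ½)*110 + 6 = (17/2)*110 + 6 = 935 + 6 = 941)
-45506 + Q = -45506 + 941 = -44565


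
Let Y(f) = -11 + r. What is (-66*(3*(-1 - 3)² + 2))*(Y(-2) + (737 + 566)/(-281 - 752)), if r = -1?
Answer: 45206700/1033 ≈ 43763.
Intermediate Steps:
Y(f) = -12 (Y(f) = -11 - 1 = -12)
(-66*(3*(-1 - 3)² + 2))*(Y(-2) + (737 + 566)/(-281 - 752)) = (-66*(3*(-1 - 3)² + 2))*(-12 + (737 + 566)/(-281 - 752)) = (-66*(3*(-4)² + 2))*(-12 + 1303/(-1033)) = (-66*(3*16 + 2))*(-12 + 1303*(-1/1033)) = (-66*(48 + 2))*(-12 - 1303/1033) = -66*50*(-13699/1033) = -3300*(-13699/1033) = 45206700/1033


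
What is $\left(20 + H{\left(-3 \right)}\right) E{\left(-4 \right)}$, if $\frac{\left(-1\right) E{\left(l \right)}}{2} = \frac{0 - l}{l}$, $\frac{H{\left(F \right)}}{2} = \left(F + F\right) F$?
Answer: $112$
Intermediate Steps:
$H{\left(F \right)} = 4 F^{2}$ ($H{\left(F \right)} = 2 \left(F + F\right) F = 2 \cdot 2 F F = 2 \cdot 2 F^{2} = 4 F^{2}$)
$E{\left(l \right)} = 2$ ($E{\left(l \right)} = - 2 \frac{0 - l}{l} = - 2 \frac{\left(-1\right) l}{l} = \left(-2\right) \left(-1\right) = 2$)
$\left(20 + H{\left(-3 \right)}\right) E{\left(-4 \right)} = \left(20 + 4 \left(-3\right)^{2}\right) 2 = \left(20 + 4 \cdot 9\right) 2 = \left(20 + 36\right) 2 = 56 \cdot 2 = 112$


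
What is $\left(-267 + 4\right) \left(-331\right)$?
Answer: $87053$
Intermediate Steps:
$\left(-267 + 4\right) \left(-331\right) = \left(-263\right) \left(-331\right) = 87053$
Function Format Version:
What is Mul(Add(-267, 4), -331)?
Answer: 87053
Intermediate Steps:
Mul(Add(-267, 4), -331) = Mul(-263, -331) = 87053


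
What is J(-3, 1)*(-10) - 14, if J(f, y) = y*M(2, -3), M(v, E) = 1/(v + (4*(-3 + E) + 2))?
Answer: -27/2 ≈ -13.500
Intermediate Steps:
M(v, E) = 1/(-10 + v + 4*E) (M(v, E) = 1/(v + ((-12 + 4*E) + 2)) = 1/(v + (-10 + 4*E)) = 1/(-10 + v + 4*E))
J(f, y) = -y/20 (J(f, y) = y/(-10 + 2 + 4*(-3)) = y/(-10 + 2 - 12) = y/(-20) = y*(-1/20) = -y/20)
J(-3, 1)*(-10) - 14 = -1/20*1*(-10) - 14 = -1/20*(-10) - 14 = ½ - 14 = -27/2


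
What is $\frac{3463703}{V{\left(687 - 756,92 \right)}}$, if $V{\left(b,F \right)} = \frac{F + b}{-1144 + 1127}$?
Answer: $- \frac{58882951}{23} \approx -2.5601 \cdot 10^{6}$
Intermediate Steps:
$V{\left(b,F \right)} = - \frac{F}{17} - \frac{b}{17}$ ($V{\left(b,F \right)} = \frac{F + b}{-17} = \left(F + b\right) \left(- \frac{1}{17}\right) = - \frac{F}{17} - \frac{b}{17}$)
$\frac{3463703}{V{\left(687 - 756,92 \right)}} = \frac{3463703}{\left(- \frac{1}{17}\right) 92 - \frac{687 - 756}{17}} = \frac{3463703}{- \frac{92}{17} - - \frac{69}{17}} = \frac{3463703}{- \frac{92}{17} + \frac{69}{17}} = \frac{3463703}{- \frac{23}{17}} = 3463703 \left(- \frac{17}{23}\right) = - \frac{58882951}{23}$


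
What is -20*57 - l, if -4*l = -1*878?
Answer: -2719/2 ≈ -1359.5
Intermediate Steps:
l = 439/2 (l = -(-1)*878/4 = -1/4*(-878) = 439/2 ≈ 219.50)
-20*57 - l = -20*57 - 1*439/2 = -1140 - 439/2 = -2719/2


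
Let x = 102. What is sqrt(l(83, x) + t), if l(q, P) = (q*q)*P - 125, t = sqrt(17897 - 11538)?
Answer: sqrt(702553 + sqrt(6359)) ≈ 838.23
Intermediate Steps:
t = sqrt(6359) ≈ 79.743
l(q, P) = -125 + P*q**2 (l(q, P) = q**2*P - 125 = P*q**2 - 125 = -125 + P*q**2)
sqrt(l(83, x) + t) = sqrt((-125 + 102*83**2) + sqrt(6359)) = sqrt((-125 + 102*6889) + sqrt(6359)) = sqrt((-125 + 702678) + sqrt(6359)) = sqrt(702553 + sqrt(6359))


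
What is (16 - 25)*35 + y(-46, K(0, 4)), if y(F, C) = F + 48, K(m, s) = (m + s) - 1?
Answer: -313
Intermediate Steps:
K(m, s) = -1 + m + s
y(F, C) = 48 + F
(16 - 25)*35 + y(-46, K(0, 4)) = (16 - 25)*35 + (48 - 46) = -9*35 + 2 = -315 + 2 = -313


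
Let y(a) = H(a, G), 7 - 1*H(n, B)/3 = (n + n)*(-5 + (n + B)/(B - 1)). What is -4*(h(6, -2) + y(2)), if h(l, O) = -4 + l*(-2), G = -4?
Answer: -1204/5 ≈ -240.80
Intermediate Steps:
H(n, B) = 21 - 6*n*(-5 + (B + n)/(-1 + B)) (H(n, B) = 21 - 3*(n + n)*(-5 + (n + B)/(B - 1)) = 21 - 3*2*n*(-5 + (B + n)/(-1 + B)) = 21 - 6*n*(-5 + (B + n)/(-1 + B)))
y(a) = 21 + 6*a²/5 + 126*a/5 (y(a) = 3*(-7 - 10*a - 2*a² + 7*(-4) + 8*(-4)*a)/(-1 - 4) = 3*(-7 - 10*a - 2*a² - 28 - 32*a)/(-5) = 3*(-⅕)*(-35 - 42*a - 2*a²) = 21 + 6*a²/5 + 126*a/5)
h(l, O) = -4 - 2*l
-4*(h(6, -2) + y(2)) = -4*((-4 - 2*6) + (21 + (6/5)*2² + (126/5)*2)) = -4*((-4 - 12) + (21 + (6/5)*4 + 252/5)) = -4*(-16 + (21 + 24/5 + 252/5)) = -4*(-16 + 381/5) = -4*301/5 = -1204/5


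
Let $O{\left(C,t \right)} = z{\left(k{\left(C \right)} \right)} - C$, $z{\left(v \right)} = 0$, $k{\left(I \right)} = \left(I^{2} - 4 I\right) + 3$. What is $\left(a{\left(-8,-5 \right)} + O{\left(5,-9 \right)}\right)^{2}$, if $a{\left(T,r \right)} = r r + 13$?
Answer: $1089$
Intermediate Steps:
$k{\left(I \right)} = 3 + I^{2} - 4 I$
$a{\left(T,r \right)} = 13 + r^{2}$ ($a{\left(T,r \right)} = r^{2} + 13 = 13 + r^{2}$)
$O{\left(C,t \right)} = - C$ ($O{\left(C,t \right)} = 0 - C = - C$)
$\left(a{\left(-8,-5 \right)} + O{\left(5,-9 \right)}\right)^{2} = \left(\left(13 + \left(-5\right)^{2}\right) - 5\right)^{2} = \left(\left(13 + 25\right) - 5\right)^{2} = \left(38 - 5\right)^{2} = 33^{2} = 1089$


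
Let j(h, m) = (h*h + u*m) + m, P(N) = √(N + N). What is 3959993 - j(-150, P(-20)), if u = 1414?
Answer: 3937493 - 2830*I*√10 ≈ 3.9375e+6 - 8949.3*I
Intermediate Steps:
P(N) = √2*√N (P(N) = √(2*N) = √2*√N)
j(h, m) = h² + 1415*m (j(h, m) = (h*h + 1414*m) + m = (h² + 1414*m) + m = h² + 1415*m)
3959993 - j(-150, P(-20)) = 3959993 - ((-150)² + 1415*(√2*√(-20))) = 3959993 - (22500 + 1415*(√2*(2*I*√5))) = 3959993 - (22500 + 1415*(2*I*√10)) = 3959993 - (22500 + 2830*I*√10) = 3959993 + (-22500 - 2830*I*√10) = 3937493 - 2830*I*√10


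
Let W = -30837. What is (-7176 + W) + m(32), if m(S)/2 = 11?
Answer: -37991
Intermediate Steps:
m(S) = 22 (m(S) = 2*11 = 22)
(-7176 + W) + m(32) = (-7176 - 30837) + 22 = -38013 + 22 = -37991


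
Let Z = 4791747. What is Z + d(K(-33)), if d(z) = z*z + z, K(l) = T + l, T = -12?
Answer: 4793727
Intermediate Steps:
K(l) = -12 + l
d(z) = z + z² (d(z) = z² + z = z + z²)
Z + d(K(-33)) = 4791747 + (-12 - 33)*(1 + (-12 - 33)) = 4791747 - 45*(1 - 45) = 4791747 - 45*(-44) = 4791747 + 1980 = 4793727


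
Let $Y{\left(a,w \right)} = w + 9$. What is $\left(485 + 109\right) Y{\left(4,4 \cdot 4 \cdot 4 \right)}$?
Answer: $43362$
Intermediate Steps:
$Y{\left(a,w \right)} = 9 + w$
$\left(485 + 109\right) Y{\left(4,4 \cdot 4 \cdot 4 \right)} = \left(485 + 109\right) \left(9 + 4 \cdot 4 \cdot 4\right) = 594 \left(9 + 16 \cdot 4\right) = 594 \left(9 + 64\right) = 594 \cdot 73 = 43362$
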